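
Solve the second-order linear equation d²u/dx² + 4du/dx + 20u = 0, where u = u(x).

Characteristic equation r² + 4r + 20 = 0 has discriminant (4)² - 4·(20) = -64 < 0, so r = -2 ± 4i.
Hence u_h = C1*cos(4*x)*exp(-2*x) + C2*exp(-2*x)*sin(4*x).

u = C1*cos(4*x)*exp(-2*x) + C2*exp(-2*x)*sin(4*x)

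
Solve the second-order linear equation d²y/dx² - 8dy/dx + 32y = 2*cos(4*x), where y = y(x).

y = -sin(4*x)/20 + cos(4*x)/40 + C1*cos(4*x)*exp(4*x) + C2*exp(4*x)*sin(4*x)

Characteristic equation r² - 8r + 32 = 0 has discriminant (-8)² - 4·(32) = -64 < 0, so r = 4 ± 4i.
Hence y_h = C1*cos(4*x)*exp(4*x) + C2*exp(4*x)*sin(4*x).
Try y_p = A*cos(4*x) + B*sin(4*x). Substituting and equating the coefficients of cos(4x) and sin(4x) gives A = 1/40, B = -1/20, so y_p = -sin(4*x)/20 + cos(4*x)/40.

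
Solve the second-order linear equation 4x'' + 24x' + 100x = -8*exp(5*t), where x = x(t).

x = -exp(5*t)/40 + C1*cos(4*t)*exp(-3*t) + C2*exp(-3*t)*sin(4*t)

Divide through by 4: x'' + 6x' + 25x = -2*exp(5*t).
Characteristic equation r² + 6r + 25 = 0 has discriminant (6)² - 4·(25) = -64 < 0, so r = -3 ± 4i.
Hence x_h = C1*cos(4*t)*exp(-3*t) + C2*exp(-3*t)*sin(4*t).
Try x_p = A*exp(5*t). Substituting into the equation and dividing by exp(5*t) gives A = -1/40, so x_p = -exp(5*t)/40.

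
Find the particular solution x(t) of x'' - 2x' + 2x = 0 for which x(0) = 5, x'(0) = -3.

x = -8*exp(t)*sin(t) + 5*cos(t)*exp(t)

Characteristic equation r² - 2r + 2 = 0 has discriminant (-2)² - 4·(2) = -4 < 0, so r = 1 ± i.
Hence x_h = C1*cos(t)*exp(t) + C2*exp(t)*sin(t).
Apply the initial conditions: x(0) = C1 = 5 and x'(0) = C1 + C2 = -3. Solving gives C1 = 5, C2 = -8.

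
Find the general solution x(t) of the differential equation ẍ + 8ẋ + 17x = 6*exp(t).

x = 3*exp(t)/13 + C1*cos(t)*exp(-4*t) + C2*exp(-4*t)*sin(t)

Characteristic equation r² + 8r + 17 = 0 has discriminant (8)² - 4·(17) = -4 < 0, so r = -4 ± i.
Hence x_h = C1*cos(t)*exp(-4*t) + C2*exp(-4*t)*sin(t).
Try x_p = A*exp(t). Substituting into the equation and dividing by exp(t) gives A = 3/13, so x_p = 3*exp(t)/13.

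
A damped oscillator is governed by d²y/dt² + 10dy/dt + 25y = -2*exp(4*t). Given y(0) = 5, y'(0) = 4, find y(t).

Characteristic equation r² + 10r + 25 = 0 has discriminant (10)² - 4·(25) = 0, so r = -5 is a repeated root.
Hence y_h = (C1 + C2*t)*exp(-5*t).
Try y_p = A*exp(4*t). Substituting into the equation and dividing by exp(4*t) gives A = -2/81, so y_p = -2*exp(4*t)/81.
General solution: y = -2*exp(4*t)/81 + C1*exp(-5*t) + C2*t*exp(-5*t).
Apply the initial conditions: y(0) = -2/81 + C1 = 5 and y'(0) = -8/81 + C2 - 5*C1 = 4. Solving gives C1 = 407/81, C2 = 263/9.

y = -2*exp(4*t)/81 + 407*exp(-5*t)/81 + 263*t*exp(-5*t)/9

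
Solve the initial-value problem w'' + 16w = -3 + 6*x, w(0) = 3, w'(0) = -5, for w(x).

w = -3/16 - 43*sin(4*x)/32 + 3*x/8 + 51*cos(4*x)/16

Characteristic equation r² + 16 = 0 has discriminant (0)² - 4·(16) = -64 < 0, so r = ± 4i.
Hence w_h = C1*cos(4*x) + C2*sin(4*x).
For the particular solution try w_p = A0 + A1*x. Substituting and matching coefficients of each power of x gives A0 = -3/16, A1 = 3/8, so w_p = -3/16 + 3*x/8.
General solution: w = -3/16 + 3*x/8 + C1*cos(4*x) + C2*sin(4*x).
Apply the initial conditions: w(0) = -3/16 + C1 = 3 and w'(0) = 3/8 + 4*C2 = -5. Solving gives C1 = 51/16, C2 = -43/32.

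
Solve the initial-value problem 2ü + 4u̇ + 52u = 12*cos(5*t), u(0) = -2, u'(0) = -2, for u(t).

Divide through by 2: u'' + 2u' + 26u = 6*cos(5*t).
Characteristic equation r² + 2r + 26 = 0 has discriminant (2)² - 4·(26) = -100 < 0, so r = -1 ± 5i.
Hence u_h = C1*cos(5*t)*exp(-t) + C2*exp(-t)*sin(5*t).
Try u_p = A*cos(5*t) + B*sin(5*t). Substituting and equating the coefficients of cos(5t) and sin(5t) gives A = 6/101, B = 60/101, so u_p = 6*cos(5*t)/101 + 60*sin(5*t)/101.
General solution: u = 6*cos(5*t)/101 + 60*sin(5*t)/101 + C1*cos(5*t)*exp(-t) + C2*exp(-t)*sin(5*t).
Apply the initial conditions: u(0) = 6/101 + C1 = -2 and u'(0) = 300/101 - C1 + 5*C2 = -2. Solving gives C1 = -208/101, C2 = -142/101.

u = 6*cos(5*t)/101 + 60*sin(5*t)/101 - 208*cos(5*t)*exp(-t)/101 - 142*exp(-t)*sin(5*t)/101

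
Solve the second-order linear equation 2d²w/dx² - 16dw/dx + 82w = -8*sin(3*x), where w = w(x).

w = -3*cos(3*x)/50 - 2*sin(3*x)/25 + C1*cos(5*x)*exp(4*x) + C2*exp(4*x)*sin(5*x)

Divide through by 2: w'' - 8w' + 41w = -4*sin(3*x).
Characteristic equation r² - 8r + 41 = 0 has discriminant (-8)² - 4·(41) = -100 < 0, so r = 4 ± 5i.
Hence w_h = C1*cos(5*x)*exp(4*x) + C2*exp(4*x)*sin(5*x).
Try w_p = A*cos(3*x) + B*sin(3*x). Substituting and equating the coefficients of cos(3x) and sin(3x) gives A = -3/50, B = -2/25, so w_p = -3*cos(3*x)/50 - 2*sin(3*x)/25.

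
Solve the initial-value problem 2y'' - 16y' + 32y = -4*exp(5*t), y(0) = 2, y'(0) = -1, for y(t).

y = -2*exp(5*t) + 4*exp(4*t) - 7*t*exp(4*t)

Divide through by 2: y'' - 8y' + 16y = -2*exp(5*t).
Characteristic equation r² - 8r + 16 = 0 has discriminant (-8)² - 4·(16) = 0, so r = 4 is a repeated root.
Hence y_h = (C1 + C2*t)*exp(4*t).
Try y_p = A*exp(5*t). Substituting into the equation and dividing by exp(5*t) gives A = -2, so y_p = -2*exp(5*t).
General solution: y = -2*exp(5*t) + C1*exp(4*t) + C2*t*exp(4*t).
Apply the initial conditions: y(0) = -2 + C1 = 2 and y'(0) = -10 + C2 + 4*C1 = -1. Solving gives C1 = 4, C2 = -7.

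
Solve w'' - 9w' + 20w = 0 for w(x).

Characteristic equation r² - 9r + 20 = 0 factors as (r - 4)(r - 5) = 0, so r = 4, 5.
Hence w_h = C1*exp(4*x) + C2*exp(5*x).

w = C1*exp(4*x) + C2*exp(5*x)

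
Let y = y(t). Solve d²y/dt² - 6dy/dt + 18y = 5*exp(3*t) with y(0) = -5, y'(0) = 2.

Characteristic equation r² - 6r + 18 = 0 has discriminant (-6)² - 4·(18) = -36 < 0, so r = 3 ± 3i.
Hence y_h = C1*cos(3*t)*exp(3*t) + C2*exp(3*t)*sin(3*t).
Try y_p = A*exp(3*t). Substituting into the equation and dividing by exp(3*t) gives A = 5/9, so y_p = 5*exp(3*t)/9.
General solution: y = 5*exp(3*t)/9 + C1*cos(3*t)*exp(3*t) + C2*exp(3*t)*sin(3*t).
Apply the initial conditions: y(0) = 5/9 + C1 = -5 and y'(0) = 5/3 + 3*C1 + 3*C2 = 2. Solving gives C1 = -50/9, C2 = 17/3.

y = 5*exp(3*t)/9 - 50*cos(3*t)*exp(3*t)/9 + 17*exp(3*t)*sin(3*t)/3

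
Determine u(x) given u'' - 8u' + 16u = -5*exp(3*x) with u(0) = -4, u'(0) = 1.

u = -5*exp(3*x) + 12*x*exp(4*x) + exp(4*x)

Characteristic equation r² - 8r + 16 = 0 has discriminant (-8)² - 4·(16) = 0, so r = 4 is a repeated root.
Hence u_h = (C1 + C2*x)*exp(4*x).
Try u_p = A*exp(3*x). Substituting into the equation and dividing by exp(3*x) gives A = -5, so u_p = -5*exp(3*x).
General solution: u = -5*exp(3*x) + C1*exp(4*x) + C2*x*exp(4*x).
Apply the initial conditions: u(0) = -5 + C1 = -4 and u'(0) = -15 + C2 + 4*C1 = 1. Solving gives C1 = 1, C2 = 12.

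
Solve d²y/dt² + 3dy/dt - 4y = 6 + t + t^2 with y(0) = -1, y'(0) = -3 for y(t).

y = -67/32 - 5*t/8 - t**2/4 + 2*exp(t)/5 + 111*exp(-4*t)/160

Characteristic equation r² + 3r - 4 = 0 factors as (r + 4)(r - 1) = 0, so r = -4, 1.
Hence y_h = C1*exp(-4*t) + C2*exp(t).
For the particular solution try y_p = A0 + A1*t + A2*t^2. Substituting and matching coefficients of each power of t gives A0 = -67/32, A1 = -5/8, A2 = -1/4, so y_p = -67/32 - 5*t/8 - t^2/4.
General solution: y = -67/32 - 5*t/8 - t^2/4 + C1*exp(-4*t) + C2*exp(t).
Apply the initial conditions: y(0) = -67/32 + C1 + C2 = -1 and y'(0) = -5/8 + C2 - 4*C1 = -3. Solving gives C1 = 111/160, C2 = 2/5.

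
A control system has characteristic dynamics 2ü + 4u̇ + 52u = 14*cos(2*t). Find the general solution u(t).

u = 7*sin(2*t)/125 + 77*cos(2*t)/250 + C1*cos(5*t)*exp(-t) + C2*exp(-t)*sin(5*t)

Divide through by 2: u'' + 2u' + 26u = 7*cos(2*t).
Characteristic equation r² + 2r + 26 = 0 has discriminant (2)² - 4·(26) = -100 < 0, so r = -1 ± 5i.
Hence u_h = C1*cos(5*t)*exp(-t) + C2*exp(-t)*sin(5*t).
Try u_p = A*cos(2*t) + B*sin(2*t). Substituting and equating the coefficients of cos(2t) and sin(2t) gives A = 77/250, B = 7/125, so u_p = 7*sin(2*t)/125 + 77*cos(2*t)/250.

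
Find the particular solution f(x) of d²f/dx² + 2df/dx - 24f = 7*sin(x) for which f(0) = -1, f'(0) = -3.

f = -175*sin(x)/629 - 73*exp(4*x)/85 - 22*exp(-6*x)/185 - 14*cos(x)/629

Characteristic equation r² + 2r - 24 = 0 factors as (r - 4)(r + 6) = 0, so r = 4, -6.
Hence f_h = C1*exp(4*x) + C2*exp(-6*x).
Try f_p = A*cos(x) + B*sin(x). Substituting and equating the coefficients of cos(x) and sin(x) gives A = -14/629, B = -175/629, so f_p = -175*sin(x)/629 - 14*cos(x)/629.
General solution: f = -175*sin(x)/629 - 14*cos(x)/629 + C1*exp(4*x) + C2*exp(-6*x).
Apply the initial conditions: f(0) = -14/629 + C1 + C2 = -1 and f'(0) = -175/629 - 6*C2 + 4*C1 = -3. Solving gives C1 = -73/85, C2 = -22/185.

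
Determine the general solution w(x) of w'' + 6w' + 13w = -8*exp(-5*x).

w = -exp(-5*x) + C1*cos(2*x)*exp(-3*x) + C2*exp(-3*x)*sin(2*x)

Characteristic equation r² + 6r + 13 = 0 has discriminant (6)² - 4·(13) = -16 < 0, so r = -3 ± 2i.
Hence w_h = C1*cos(2*x)*exp(-3*x) + C2*exp(-3*x)*sin(2*x).
Try w_p = A*exp(-5*x). Substituting into the equation and dividing by exp(-5*x) gives A = -1, so w_p = -exp(-5*x).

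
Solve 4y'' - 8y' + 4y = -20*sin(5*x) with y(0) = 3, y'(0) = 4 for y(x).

Divide through by 4: y'' - 2y' + y = -5*sin(5*x).
Characteristic equation r² - 2r + 1 = 0 has discriminant (-2)² - 4·(1) = 0, so r = 1 is a repeated root.
Hence y_h = (C1 + C2*x)*exp(x).
Try y_p = A*cos(5*x) + B*sin(5*x). Substituting and equating the coefficients of cos(5x) and sin(5x) gives A = -25/338, B = 30/169, so y_p = -25*cos(5*x)/338 + 30*sin(5*x)/169.
General solution: y = -25*cos(5*x)/338 + 30*sin(5*x)/169 + C1*exp(x) + C2*x*exp(x).
Apply the initial conditions: y(0) = -25/338 + C1 = 3 and y'(0) = 150/169 + C1 + C2 = 4. Solving gives C1 = 1039/338, C2 = 1/26.

y = -25*cos(5*x)/338 + 30*sin(5*x)/169 + 1039*exp(x)/338 + x*exp(x)/26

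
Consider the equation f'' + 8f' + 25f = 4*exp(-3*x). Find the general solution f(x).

Characteristic equation r² + 8r + 25 = 0 has discriminant (8)² - 4·(25) = -36 < 0, so r = -4 ± 3i.
Hence f_h = C1*cos(3*x)*exp(-4*x) + C2*exp(-4*x)*sin(3*x).
Try f_p = A*exp(-3*x). Substituting into the equation and dividing by exp(-3*x) gives A = 2/5, so f_p = 2*exp(-3*x)/5.

f = 2*exp(-3*x)/5 + C1*cos(3*x)*exp(-4*x) + C2*exp(-4*x)*sin(3*x)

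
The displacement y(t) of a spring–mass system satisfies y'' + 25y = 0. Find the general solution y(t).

y = C1*cos(5*t) + C2*sin(5*t)

Characteristic equation r² + 25 = 0 has discriminant (0)² - 4·(25) = -100 < 0, so r = ± 5i.
Hence y_h = C1*cos(5*t) + C2*sin(5*t).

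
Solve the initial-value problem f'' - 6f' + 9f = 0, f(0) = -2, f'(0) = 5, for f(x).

f = -2*exp(3*x) + 11*x*exp(3*x)

Characteristic equation r² - 6r + 9 = 0 has discriminant (-6)² - 4·(9) = 0, so r = 3 is a repeated root.
Hence f_h = (C1 + C2*x)*exp(3*x).
Apply the initial conditions: f(0) = C1 = -2 and f'(0) = C2 + 3*C1 = 5. Solving gives C1 = -2, C2 = 11.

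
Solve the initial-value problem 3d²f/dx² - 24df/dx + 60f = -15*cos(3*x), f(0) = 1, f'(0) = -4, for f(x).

f = -55*cos(3*x)/697 + 120*sin(3*x)/697 - 3078*exp(4*x)*sin(2*x)/697 + 752*cos(2*x)*exp(4*x)/697

Divide through by 3: f'' - 8f' + 20f = -5*cos(3*x).
Characteristic equation r² - 8r + 20 = 0 has discriminant (-8)² - 4·(20) = -16 < 0, so r = 4 ± 2i.
Hence f_h = C1*cos(2*x)*exp(4*x) + C2*exp(4*x)*sin(2*x).
Try f_p = A*cos(3*x) + B*sin(3*x). Substituting and equating the coefficients of cos(3x) and sin(3x) gives A = -55/697, B = 120/697, so f_p = -55*cos(3*x)/697 + 120*sin(3*x)/697.
General solution: f = -55*cos(3*x)/697 + 120*sin(3*x)/697 + C1*cos(2*x)*exp(4*x) + C2*exp(4*x)*sin(2*x).
Apply the initial conditions: f(0) = -55/697 + C1 = 1 and f'(0) = 360/697 + 2*C2 + 4*C1 = -4. Solving gives C1 = 752/697, C2 = -3078/697.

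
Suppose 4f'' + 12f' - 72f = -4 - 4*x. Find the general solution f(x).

Divide through by 4: f'' + 3f' - 18f = -1 - x.
Characteristic equation r² + 3r - 18 = 0 factors as (r + 6)(r - 3) = 0, so r = -6, 3.
Hence f_h = C1*exp(-6*x) + C2*exp(3*x).
For the particular solution try f_p = A0 + A1*x. Substituting and matching coefficients of each power of x gives A0 = 7/108, A1 = 1/18, so f_p = 7/108 + x/18.

f = 7/108 + x/18 + C1*exp(-6*x) + C2*exp(3*x)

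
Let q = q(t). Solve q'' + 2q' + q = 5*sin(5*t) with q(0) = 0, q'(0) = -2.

q = -30*sin(5*t)/169 - 25*cos(5*t)/338 + 25*exp(-t)/338 - 27*t*exp(-t)/26

Characteristic equation r² + 2r + 1 = 0 has discriminant (2)² - 4·(1) = 0, so r = -1 is a repeated root.
Hence q_h = (C1 + C2*t)*exp(-t).
Try q_p = A*cos(5*t) + B*sin(5*t). Substituting and equating the coefficients of cos(5t) and sin(5t) gives A = -25/338, B = -30/169, so q_p = -30*sin(5*t)/169 - 25*cos(5*t)/338.
General solution: q = -30*sin(5*t)/169 - 25*cos(5*t)/338 + C1*exp(-t) + C2*t*exp(-t).
Apply the initial conditions: q(0) = -25/338 + C1 = 0 and q'(0) = -150/169 + C2 - C1 = -2. Solving gives C1 = 25/338, C2 = -27/26.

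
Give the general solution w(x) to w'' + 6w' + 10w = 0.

Characteristic equation r² + 6r + 10 = 0 has discriminant (6)² - 4·(10) = -4 < 0, so r = -3 ± i.
Hence w_h = C1*cos(x)*exp(-3*x) + C2*exp(-3*x)*sin(x).

w = C1*cos(x)*exp(-3*x) + C2*exp(-3*x)*sin(x)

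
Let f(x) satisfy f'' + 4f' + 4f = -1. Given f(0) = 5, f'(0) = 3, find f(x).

Characteristic equation r² + 4r + 4 = 0 has discriminant (4)² - 4·(4) = 0, so r = -2 is a repeated root.
Hence f_h = (C1 + C2*x)*exp(-2*x).
For the particular solution try f_p = A0. Substituting and matching coefficients of each power of x gives A0 = -1/4, so f_p = -1/4.
General solution: f = -1/4 + C1*exp(-2*x) + C2*x*exp(-2*x).
Apply the initial conditions: f(0) = -1/4 + C1 = 5 and f'(0) = C2 - 2*C1 = 3. Solving gives C1 = 21/4, C2 = 27/2.

f = -1/4 + 21*exp(-2*x)/4 + 27*x*exp(-2*x)/2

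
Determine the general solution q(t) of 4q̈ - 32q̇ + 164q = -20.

q = -5/41 + C1*cos(5*t)*exp(4*t) + C2*exp(4*t)*sin(5*t)

Divide through by 4: q'' - 8q' + 41q = -5.
Characteristic equation r² - 8r + 41 = 0 has discriminant (-8)² - 4·(41) = -100 < 0, so r = 4 ± 5i.
Hence q_h = C1*cos(5*t)*exp(4*t) + C2*exp(4*t)*sin(5*t).
For the particular solution try q_p = A0. Substituting and matching coefficients of each power of t gives A0 = -5/41, so q_p = -5/41.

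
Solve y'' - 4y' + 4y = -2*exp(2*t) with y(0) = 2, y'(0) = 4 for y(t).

y = 2*exp(2*t) - t**2*exp(2*t)

Characteristic equation r² - 4r + 4 = 0 has discriminant (-4)² - 4·(4) = 0, so r = 2 is a repeated root.
Hence y_h = (C1 + C2*t)*exp(2*t).
Since exp(2*t) solves the homogeneous equation (r = 2 is a root of multiplicity 2), multiply the trial by t^2. Try y_p = A*t^2*exp(2*t). Substituting into the equation and dividing by exp(2*t) gives A = -1, so y_p = -t^2*exp(2*t).
General solution: y = C1*exp(2*t) - t^2*exp(2*t) + C2*t*exp(2*t).
Apply the initial conditions: y(0) = C1 = 2 and y'(0) = C2 + 2*C1 = 4. Solving gives C1 = 2, C2 = 0.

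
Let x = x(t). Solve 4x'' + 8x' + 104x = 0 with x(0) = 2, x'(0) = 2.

Divide through by 4: x'' + 2x' + 26x = 0.
Characteristic equation r² + 2r + 26 = 0 has discriminant (2)² - 4·(26) = -100 < 0, so r = -1 ± 5i.
Hence x_h = C1*cos(5*t)*exp(-t) + C2*exp(-t)*sin(5*t).
Apply the initial conditions: x(0) = C1 = 2 and x'(0) = -C1 + 5*C2 = 2. Solving gives C1 = 2, C2 = 4/5.

x = 2*cos(5*t)*exp(-t) + 4*exp(-t)*sin(5*t)/5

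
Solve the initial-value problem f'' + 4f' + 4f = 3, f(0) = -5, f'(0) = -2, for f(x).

f = 3/4 - 23*exp(-2*x)/4 - 27*x*exp(-2*x)/2

Characteristic equation r² + 4r + 4 = 0 has discriminant (4)² - 4·(4) = 0, so r = -2 is a repeated root.
Hence f_h = (C1 + C2*x)*exp(-2*x).
For the particular solution try f_p = A0. Substituting and matching coefficients of each power of x gives A0 = 3/4, so f_p = 3/4.
General solution: f = 3/4 + C1*exp(-2*x) + C2*x*exp(-2*x).
Apply the initial conditions: f(0) = 3/4 + C1 = -5 and f'(0) = C2 - 2*C1 = -2. Solving gives C1 = -23/4, C2 = -27/2.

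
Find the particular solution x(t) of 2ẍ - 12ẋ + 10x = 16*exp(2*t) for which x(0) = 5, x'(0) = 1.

Divide through by 2: x'' - 6x' + 5x = 8*exp(2*t).
Characteristic equation r² - 6r + 5 = 0 factors as (r - 5)(r - 1) = 0, so r = 5, 1.
Hence x_h = C1*exp(5*t) + C2*exp(t).
Try x_p = A*exp(2*t). Substituting into the equation and dividing by exp(2*t) gives A = -8/3, so x_p = -8*exp(2*t)/3.
General solution: x = -8*exp(2*t)/3 + C1*exp(5*t) + C2*exp(t).
Apply the initial conditions: x(0) = -8/3 + C1 + C2 = 5 and x'(0) = -16/3 + C2 + 5*C1 = 1. Solving gives C1 = -1/3, C2 = 8.

x = 8*exp(t) - 8*exp(2*t)/3 - exp(5*t)/3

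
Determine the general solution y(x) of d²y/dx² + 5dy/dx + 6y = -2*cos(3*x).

y = -5*sin(3*x)/39 + cos(3*x)/39 + C1*exp(-3*x) + C2*exp(-2*x)

Characteristic equation r² + 5r + 6 = 0 factors as (r + 3)(r + 2) = 0, so r = -3, -2.
Hence y_h = C1*exp(-3*x) + C2*exp(-2*x).
Try y_p = A*cos(3*x) + B*sin(3*x). Substituting and equating the coefficients of cos(3x) and sin(3x) gives A = 1/39, B = -5/39, so y_p = -5*sin(3*x)/39 + cos(3*x)/39.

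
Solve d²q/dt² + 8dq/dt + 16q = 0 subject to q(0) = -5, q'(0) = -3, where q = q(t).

Characteristic equation r² + 8r + 16 = 0 has discriminant (8)² - 4·(16) = 0, so r = -4 is a repeated root.
Hence q_h = (C1 + C2*t)*exp(-4*t).
Apply the initial conditions: q(0) = C1 = -5 and q'(0) = C2 - 4*C1 = -3. Solving gives C1 = -5, C2 = -23.

q = -5*exp(-4*t) - 23*t*exp(-4*t)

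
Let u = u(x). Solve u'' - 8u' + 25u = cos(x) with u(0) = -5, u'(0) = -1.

u = -sin(x)/80 + 3*cos(x)/80 - 403*cos(3*x)*exp(4*x)/80 + 511*exp(4*x)*sin(3*x)/80

Characteristic equation r² - 8r + 25 = 0 has discriminant (-8)² - 4·(25) = -36 < 0, so r = 4 ± 3i.
Hence u_h = C1*cos(3*x)*exp(4*x) + C2*exp(4*x)*sin(3*x).
Try u_p = A*cos(x) + B*sin(x). Substituting and equating the coefficients of cos(x) and sin(x) gives A = 3/80, B = -1/80, so u_p = -sin(x)/80 + 3*cos(x)/80.
General solution: u = -sin(x)/80 + 3*cos(x)/80 + C1*cos(3*x)*exp(4*x) + C2*exp(4*x)*sin(3*x).
Apply the initial conditions: u(0) = 3/80 + C1 = -5 and u'(0) = -1/80 + 3*C2 + 4*C1 = -1. Solving gives C1 = -403/80, C2 = 511/80.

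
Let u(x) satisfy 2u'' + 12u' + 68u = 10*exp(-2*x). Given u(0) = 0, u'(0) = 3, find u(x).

Divide through by 2: u'' + 6u' + 34u = 5*exp(-2*x).
Characteristic equation r² + 6r + 34 = 0 has discriminant (6)² - 4·(34) = -100 < 0, so r = -3 ± 5i.
Hence u_h = C1*cos(5*x)*exp(-3*x) + C2*exp(-3*x)*sin(5*x).
Try u_p = A*exp(-2*x). Substituting into the equation and dividing by exp(-2*x) gives A = 5/26, so u_p = 5*exp(-2*x)/26.
General solution: u = 5*exp(-2*x)/26 + C1*cos(5*x)*exp(-3*x) + C2*exp(-3*x)*sin(5*x).
Apply the initial conditions: u(0) = 5/26 + C1 = 0 and u'(0) = -5/13 - 3*C1 + 5*C2 = 3. Solving gives C1 = -5/26, C2 = 73/130.

u = 5*exp(-2*x)/26 - 5*cos(5*x)*exp(-3*x)/26 + 73*exp(-3*x)*sin(5*x)/130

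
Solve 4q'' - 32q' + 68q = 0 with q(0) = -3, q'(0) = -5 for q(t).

q = -3*cos(t)*exp(4*t) + 7*exp(4*t)*sin(t)

Divide through by 4: q'' - 8q' + 17q = 0.
Characteristic equation r² - 8r + 17 = 0 has discriminant (-8)² - 4·(17) = -4 < 0, so r = 4 ± i.
Hence q_h = C1*cos(t)*exp(4*t) + C2*exp(4*t)*sin(t).
Apply the initial conditions: q(0) = C1 = -3 and q'(0) = C2 + 4*C1 = -5. Solving gives C1 = -3, C2 = 7.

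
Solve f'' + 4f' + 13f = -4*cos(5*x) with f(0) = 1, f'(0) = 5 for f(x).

Characteristic equation r² + 4r + 13 = 0 has discriminant (4)² - 4·(13) = -36 < 0, so r = -2 ± 3i.
Hence f_h = C1*cos(3*x)*exp(-2*x) + C2*exp(-2*x)*sin(3*x).
Try f_p = A*cos(5*x) + B*sin(5*x). Substituting and equating the coefficients of cos(5x) and sin(5x) gives A = 3/34, B = -5/34, so f_p = -5*sin(5*x)/34 + 3*cos(5*x)/34.
General solution: f = -5*sin(5*x)/34 + 3*cos(5*x)/34 + C1*cos(3*x)*exp(-2*x) + C2*exp(-2*x)*sin(3*x).
Apply the initial conditions: f(0) = 3/34 + C1 = 1 and f'(0) = -25/34 - 2*C1 + 3*C2 = 5. Solving gives C1 = 31/34, C2 = 257/102.

f = -5*sin(5*x)/34 + 3*cos(5*x)/34 + 31*cos(3*x)*exp(-2*x)/34 + 257*exp(-2*x)*sin(3*x)/102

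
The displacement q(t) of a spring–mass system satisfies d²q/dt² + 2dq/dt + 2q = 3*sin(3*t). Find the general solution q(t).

q = -21*sin(3*t)/85 - 18*cos(3*t)/85 + C1*cos(t)*exp(-t) + C2*exp(-t)*sin(t)

Characteristic equation r² + 2r + 2 = 0 has discriminant (2)² - 4·(2) = -4 < 0, so r = -1 ± i.
Hence q_h = C1*cos(t)*exp(-t) + C2*exp(-t)*sin(t).
Try q_p = A*cos(3*t) + B*sin(3*t). Substituting and equating the coefficients of cos(3t) and sin(3t) gives A = -18/85, B = -21/85, so q_p = -21*sin(3*t)/85 - 18*cos(3*t)/85.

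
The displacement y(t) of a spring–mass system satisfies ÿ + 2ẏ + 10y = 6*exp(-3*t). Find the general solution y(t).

y = 6*exp(-3*t)/13 + C1*cos(3*t)*exp(-t) + C2*exp(-t)*sin(3*t)

Characteristic equation r² + 2r + 10 = 0 has discriminant (2)² - 4·(10) = -36 < 0, so r = -1 ± 3i.
Hence y_h = C1*cos(3*t)*exp(-t) + C2*exp(-t)*sin(3*t).
Try y_p = A*exp(-3*t). Substituting into the equation and dividing by exp(-3*t) gives A = 6/13, so y_p = 6*exp(-3*t)/13.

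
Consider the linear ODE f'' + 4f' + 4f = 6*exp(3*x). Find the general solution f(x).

Characteristic equation r² + 4r + 4 = 0 has discriminant (4)² - 4·(4) = 0, so r = -2 is a repeated root.
Hence f_h = (C1 + C2*x)*exp(-2*x).
Try f_p = A*exp(3*x). Substituting into the equation and dividing by exp(3*x) gives A = 6/25, so f_p = 6*exp(3*x)/25.

f = 6*exp(3*x)/25 + C1*exp(-2*x) + C2*x*exp(-2*x)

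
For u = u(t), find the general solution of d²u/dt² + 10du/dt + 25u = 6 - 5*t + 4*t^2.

u = 224/625 - 41*t/125 + 4*t**2/25 + C1*exp(-5*t) + C2*t*exp(-5*t)

Characteristic equation r² + 10r + 25 = 0 has discriminant (10)² - 4·(25) = 0, so r = -5 is a repeated root.
Hence u_h = (C1 + C2*t)*exp(-5*t).
For the particular solution try u_p = A0 + A1*t + A2*t^2. Substituting and matching coefficients of each power of t gives A0 = 224/625, A1 = -41/125, A2 = 4/25, so u_p = 224/625 - 41*t/125 + 4*t^2/25.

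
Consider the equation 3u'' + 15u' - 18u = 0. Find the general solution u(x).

Divide through by 3: u'' + 5u' - 6u = 0.
Characteristic equation r² + 5r - 6 = 0 factors as (r + 6)(r - 1) = 0, so r = -6, 1.
Hence u_h = C1*exp(-6*x) + C2*exp(x).

u = C1*exp(-6*x) + C2*exp(x)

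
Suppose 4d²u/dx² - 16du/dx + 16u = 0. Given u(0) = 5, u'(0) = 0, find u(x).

Divide through by 4: u'' - 4u' + 4u = 0.
Characteristic equation r² - 4r + 4 = 0 has discriminant (-4)² - 4·(4) = 0, so r = 2 is a repeated root.
Hence u_h = (C1 + C2*x)*exp(2*x).
Apply the initial conditions: u(0) = C1 = 5 and u'(0) = C2 + 2*C1 = 0. Solving gives C1 = 5, C2 = -10.

u = 5*exp(2*x) - 10*x*exp(2*x)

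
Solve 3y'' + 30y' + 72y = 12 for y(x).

Divide through by 3: y'' + 10y' + 24y = 4.
Characteristic equation r² + 10r + 24 = 0 factors as (r + 4)(r + 6) = 0, so r = -4, -6.
Hence y_h = C1*exp(-4*x) + C2*exp(-6*x).
For the particular solution try y_p = A0. Substituting and matching coefficients of each power of x gives A0 = 1/6, so y_p = 1/6.

y = 1/6 + C1*exp(-4*x) + C2*exp(-6*x)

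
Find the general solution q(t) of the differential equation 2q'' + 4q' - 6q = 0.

Divide through by 2: q'' + 2q' - 3q = 0.
Characteristic equation r² + 2r - 3 = 0 factors as (r + 3)(r - 1) = 0, so r = -3, 1.
Hence q_h = C1*exp(-3*t) + C2*exp(t).

q = C1*exp(-3*t) + C2*exp(t)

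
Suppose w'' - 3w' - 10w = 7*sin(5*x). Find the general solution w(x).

w = -49*sin(5*x)/290 + 21*cos(5*x)/290 + C1*exp(5*x) + C2*exp(-2*x)

Characteristic equation r² - 3r - 10 = 0 factors as (r - 5)(r + 2) = 0, so r = 5, -2.
Hence w_h = C1*exp(5*x) + C2*exp(-2*x).
Try w_p = A*cos(5*x) + B*sin(5*x). Substituting and equating the coefficients of cos(5x) and sin(5x) gives A = 21/290, B = -49/290, so w_p = -49*sin(5*x)/290 + 21*cos(5*x)/290.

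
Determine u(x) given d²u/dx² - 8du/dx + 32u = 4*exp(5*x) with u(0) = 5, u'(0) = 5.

Characteristic equation r² - 8r + 32 = 0 has discriminant (-8)² - 4·(32) = -64 < 0, so r = 4 ± 4i.
Hence u_h = C1*cos(4*x)*exp(4*x) + C2*exp(4*x)*sin(4*x).
Try u_p = A*exp(5*x). Substituting into the equation and dividing by exp(5*x) gives A = 4/17, so u_p = 4*exp(5*x)/17.
General solution: u = 4*exp(5*x)/17 + C1*cos(4*x)*exp(4*x) + C2*exp(4*x)*sin(4*x).
Apply the initial conditions: u(0) = 4/17 + C1 = 5 and u'(0) = 20/17 + 4*C1 + 4*C2 = 5. Solving gives C1 = 81/17, C2 = -259/68.

u = 4*exp(5*x)/17 - 259*exp(4*x)*sin(4*x)/68 + 81*cos(4*x)*exp(4*x)/17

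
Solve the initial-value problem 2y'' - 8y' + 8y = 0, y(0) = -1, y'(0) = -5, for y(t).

y = -exp(2*t) - 3*t*exp(2*t)

Divide through by 2: y'' - 4y' + 4y = 0.
Characteristic equation r² - 4r + 4 = 0 has discriminant (-4)² - 4·(4) = 0, so r = 2 is a repeated root.
Hence y_h = (C1 + C2*t)*exp(2*t).
Apply the initial conditions: y(0) = C1 = -1 and y'(0) = C2 + 2*C1 = -5. Solving gives C1 = -1, C2 = -3.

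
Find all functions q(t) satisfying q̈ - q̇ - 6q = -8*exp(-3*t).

Characteristic equation r² - r - 6 = 0 factors as (r + 2)(r - 3) = 0, so r = -2, 3.
Hence q_h = C1*exp(-2*t) + C2*exp(3*t).
Try q_p = A*exp(-3*t). Substituting into the equation and dividing by exp(-3*t) gives A = -4/3, so q_p = -4*exp(-3*t)/3.

q = -4*exp(-3*t)/3 + C1*exp(-2*t) + C2*exp(3*t)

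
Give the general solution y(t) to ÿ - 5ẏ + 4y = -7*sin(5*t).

Characteristic equation r² - 5r + 4 = 0 factors as (r - 1)(r - 4) = 0, so r = 1, 4.
Hence y_h = C1*exp(t) + C2*exp(4*t).
Try y_p = A*cos(5*t) + B*sin(5*t). Substituting and equating the coefficients of cos(5t) and sin(5t) gives A = -175/1066, B = 147/1066, so y_p = -175*cos(5*t)/1066 + 147*sin(5*t)/1066.

y = -175*cos(5*t)/1066 + 147*sin(5*t)/1066 + C1*exp(t) + C2*exp(4*t)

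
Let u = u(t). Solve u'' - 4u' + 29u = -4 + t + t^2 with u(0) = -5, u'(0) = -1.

u = -3274/24389 + t**2/29 + 37*t/841 - 118671*cos(5*t)*exp(2*t)/24389 + 42376*exp(2*t)*sin(5*t)/24389

Characteristic equation r² - 4r + 29 = 0 has discriminant (-4)² - 4·(29) = -100 < 0, so r = 2 ± 5i.
Hence u_h = C1*cos(5*t)*exp(2*t) + C2*exp(2*t)*sin(5*t).
For the particular solution try u_p = A0 + A1*t + A2*t^2. Substituting and matching coefficients of each power of t gives A0 = -2*2**(79/105)*3**(13/210)*5**(23/28)*7**(41/70)/315, A1 = 37/841, A2 = 1/29, so u_p = -3274/24389 + t^2/29 + 37*t/841.
General solution: u = -3274/24389 + t^2/29 + 37*t/841 + C1*cos(5*t)*exp(2*t) + C2*exp(2*t)*sin(5*t).
Apply the initial conditions: u(0) = -3274/24389 + C1 = -5 and u'(0) = 37/841 + 2*C1 + 5*C2 = -1. Solving gives C1 = -118671/24389, C2 = 42376/24389.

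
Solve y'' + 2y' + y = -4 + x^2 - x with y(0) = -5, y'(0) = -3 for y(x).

y = 4 + x**2 - 9*exp(-x) - 5*x - 7*x*exp(-x)

Characteristic equation r² + 2r + 1 = 0 has discriminant (2)² - 4·(1) = 0, so r = -1 is a repeated root.
Hence y_h = (C1 + C2*x)*exp(-x).
For the particular solution try y_p = A0 + A1*x + A2*x^2. Substituting and matching coefficients of each power of x gives A0 = 4, A1 = -5, A2 = 1, so y_p = 4 + x^2 - 5*x.
General solution: y = 4 + x^2 - 5*x + C1*exp(-x) + C2*x*exp(-x).
Apply the initial conditions: y(0) = 4 + C1 = -5 and y'(0) = -5 + C2 - C1 = -3. Solving gives C1 = -9, C2 = -7.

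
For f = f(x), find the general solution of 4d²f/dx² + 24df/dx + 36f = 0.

f = C1*exp(-3*x) + C2*x*exp(-3*x)

Divide through by 4: f'' + 6f' + 9f = 0.
Characteristic equation r² + 6r + 9 = 0 has discriminant (6)² - 4·(9) = 0, so r = -3 is a repeated root.
Hence f_h = (C1 + C2*x)*exp(-3*x).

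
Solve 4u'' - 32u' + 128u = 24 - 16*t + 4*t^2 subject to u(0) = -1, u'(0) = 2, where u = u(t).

Divide through by 4: u'' - 8u' + 32u = 6 + t^2 - 4*t.
Characteristic equation r² - 8r + 32 = 0 has discriminant (-8)² - 4·(32) = -64 < 0, so r = 4 ± 4i.
Hence u_h = C1*cos(4*t)*exp(4*t) + C2*exp(4*t)*sin(4*t).
For the particular solution try u_p = A0 + A1*t + A2*t^2. Substituting and matching coefficients of each power of t gives A0 = 81/512, A1 = -7/64, A2 = 1/32, so u_p = 81/512 - 7*t/64 + t^2/32.
General solution: u = 81/512 - 7*t/64 + t^2/32 + C1*cos(4*t)*exp(4*t) + C2*exp(4*t)*sin(4*t).
Apply the initial conditions: u(0) = 81/512 + C1 = -1 and u'(0) = -7/64 + 4*C1 + 4*C2 = 2. Solving gives C1 = -593/512, C2 = 863/512.

u = 81/512 - 7*t/64 + t**2/32 - 593*cos(4*t)*exp(4*t)/512 + 863*exp(4*t)*sin(4*t)/512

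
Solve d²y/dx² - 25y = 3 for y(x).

y = -3/25 + C1*exp(-5*x) + C2*exp(5*x)

Characteristic equation r² - 25 = 0 factors as (r + 5)(r - 5) = 0, so r = -5, 5.
Hence y_h = C1*exp(-5*x) + C2*exp(5*x).
For the particular solution try y_p = A0. Substituting and matching coefficients of each power of x gives A0 = -3/25, so y_p = -3/25.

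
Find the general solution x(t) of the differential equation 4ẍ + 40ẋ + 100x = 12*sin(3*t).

x = -45*cos(3*t)/578 + 12*sin(3*t)/289 + C1*exp(-5*t) + C2*t*exp(-5*t)

Divide through by 4: x'' + 10x' + 25x = 3*sin(3*t).
Characteristic equation r² + 10r + 25 = 0 has discriminant (10)² - 4·(25) = 0, so r = -5 is a repeated root.
Hence x_h = (C1 + C2*t)*exp(-5*t).
Try x_p = A*cos(3*t) + B*sin(3*t). Substituting and equating the coefficients of cos(3t) and sin(3t) gives A = -45/578, B = 12/289, so x_p = -45*cos(3*t)/578 + 12*sin(3*t)/289.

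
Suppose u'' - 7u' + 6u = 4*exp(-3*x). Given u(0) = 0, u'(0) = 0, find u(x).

u = -exp(x)/5 + exp(-3*x)/9 + 4*exp(6*x)/45

Characteristic equation r² - 7r + 6 = 0 factors as (r - 1)(r - 6) = 0, so r = 1, 6.
Hence u_h = C1*exp(x) + C2*exp(6*x).
Try u_p = A*exp(-3*x). Substituting into the equation and dividing by exp(-3*x) gives A = 1/9, so u_p = exp(-3*x)/9.
General solution: u = exp(-3*x)/9 + C1*exp(x) + C2*exp(6*x).
Apply the initial conditions: u(0) = 1/9 + C1 + C2 = 0 and u'(0) = -1/3 + C1 + 6*C2 = 0. Solving gives C1 = -1/5, C2 = 4/45.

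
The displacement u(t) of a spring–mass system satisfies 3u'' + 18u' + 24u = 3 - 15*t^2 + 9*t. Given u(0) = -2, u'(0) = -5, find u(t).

Divide through by 3: u'' + 6u' + 8u = 1 - 5*t^2 + 3*t.
Characteristic equation r² + 6r + 8 = 0 factors as (r + 2)(r + 4) = 0, so r = -2, -4.
Hence u_h = C1*exp(-2*t) + C2*exp(-4*t).
For the particular solution try u_p = A0 + A1*t + A2*t^2. Substituting and matching coefficients of each power of t gives A0 = -45/64, A1 = 21/16, A2 = -5/8, so u_p = -45/64 - 5*t^2/8 + 21*t/16.
General solution: u = -45/64 - 5*t^2/8 + 21*t/16 + C1*exp(-2*t) + C2*exp(-4*t).
Apply the initial conditions: u(0) = -45/64 + C1 + C2 = -2 and u'(0) = 21/16 - 4*C2 - 2*C1 = -5. Solving gives C1 = -23/4, C2 = 285/64.

u = -45/64 - 23*exp(-2*t)/4 - 5*t**2/8 + 21*t/16 + 285*exp(-4*t)/64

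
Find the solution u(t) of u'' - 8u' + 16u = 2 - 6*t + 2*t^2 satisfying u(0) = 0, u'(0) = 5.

u = -1/64 - t/4 + t**2/8 + exp(4*t)/64 + 83*t*exp(4*t)/16

Characteristic equation r² - 8r + 16 = 0 has discriminant (-8)² - 4·(16) = 0, so r = 4 is a repeated root.
Hence u_h = (C1 + C2*t)*exp(4*t).
For the particular solution try u_p = A0 + A1*t + A2*t^2. Substituting and matching coefficients of each power of t gives A0 = -1/64, A1 = -1/4, A2 = 1/8, so u_p = -1/64 - t/4 + t^2/8.
General solution: u = -1/64 - t/4 + t^2/8 + C1*exp(4*t) + C2*t*exp(4*t).
Apply the initial conditions: u(0) = -1/64 + C1 = 0 and u'(0) = -1/4 + C2 + 4*C1 = 5. Solving gives C1 = 1/64, C2 = 83/16.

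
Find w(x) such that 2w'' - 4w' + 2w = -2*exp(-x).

w = -exp(-x)/4 + C1*exp(x) + C2*x*exp(x)

Divide through by 2: w'' - 2w' + w = -exp(-x).
Characteristic equation r² - 2r + 1 = 0 has discriminant (-2)² - 4·(1) = 0, so r = 1 is a repeated root.
Hence w_h = (C1 + C2*x)*exp(x).
Try w_p = A*exp(-x). Substituting into the equation and dividing by exp(-x) gives A = -1/4, so w_p = -exp(-x)/4.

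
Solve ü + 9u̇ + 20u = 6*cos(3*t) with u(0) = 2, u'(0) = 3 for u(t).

Characteristic equation r² + 9r + 20 = 0 factors as (r + 5)(r + 4) = 0, so r = -5, -4.
Hence u_h = C1*exp(-5*t) + C2*exp(-4*t).
Try u_p = A*cos(3*t) + B*sin(3*t). Substituting and equating the coefficients of cos(3t) and sin(3t) gives A = 33/425, B = 81/425, so u_p = 33*cos(3*t)/425 + 81*sin(3*t)/425.
General solution: u = 33*cos(3*t)/425 + 81*sin(3*t)/425 + C1*exp(-5*t) + C2*exp(-4*t).
Apply the initial conditions: u(0) = 33/425 + C1 + C2 = 2 and u'(0) = 243/425 - 5*C1 - 4*C2 = 3. Solving gives C1 = -172/17, C2 = 301/25.

u = -172*exp(-5*t)/17 + 33*cos(3*t)/425 + 81*sin(3*t)/425 + 301*exp(-4*t)/25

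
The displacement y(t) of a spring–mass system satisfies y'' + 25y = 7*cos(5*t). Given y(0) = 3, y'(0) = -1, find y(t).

y = 3*cos(5*t) - sin(5*t)/5 + 7*t*sin(5*t)/10

Characteristic equation r² + 25 = 0 has discriminant (0)² - 4·(25) = -100 < 0, so r = ± 5i.
Hence y_h = C1*cos(5*t) + C2*sin(5*t).
Since ±5i are characteristic roots, multiply the trial by t. Try y_p = t*(A*cos(5*t) + B*sin(5*t)). Substituting and equating the coefficients of cos(5t) and sin(5t) gives A = 0, B = 7/10, so y_p = 7*t*sin(5*t)/10.
General solution: y = C1*cos(5*t) + C2*sin(5*t) + 7*t*sin(5*t)/10.
Apply the initial conditions: y(0) = C1 = 3 and y'(0) = 5*C2 = -1. Solving gives C1 = 3, C2 = -1/5.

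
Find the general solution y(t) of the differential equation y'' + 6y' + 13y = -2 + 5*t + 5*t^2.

y = -498/2197 + 5*t**2/13 + 5*t/169 + C1*cos(2*t)*exp(-3*t) + C2*exp(-3*t)*sin(2*t)

Characteristic equation r² + 6r + 13 = 0 has discriminant (6)² - 4·(13) = -16 < 0, so r = -3 ± 2i.
Hence y_h = C1*cos(2*t)*exp(-3*t) + C2*exp(-3*t)*sin(2*t).
For the particular solution try y_p = A0 + A1*t + A2*t^2. Substituting and matching coefficients of each power of t gives A0 = -498/2197, A1 = 5/169, A2 = 5/13, so y_p = -498/2197 + 5*t^2/13 + 5*t/169.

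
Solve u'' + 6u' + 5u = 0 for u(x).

Characteristic equation r² + 6r + 5 = 0 factors as (r + 5)(r + 1) = 0, so r = -5, -1.
Hence u_h = C1*exp(-5*x) + C2*exp(-x).

u = C1*exp(-5*x) + C2*exp(-x)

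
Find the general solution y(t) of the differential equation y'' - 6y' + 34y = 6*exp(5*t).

y = 6*exp(5*t)/29 + C1*cos(5*t)*exp(3*t) + C2*exp(3*t)*sin(5*t)

Characteristic equation r² - 6r + 34 = 0 has discriminant (-6)² - 4·(34) = -100 < 0, so r = 3 ± 5i.
Hence y_h = C1*cos(5*t)*exp(3*t) + C2*exp(3*t)*sin(5*t).
Try y_p = A*exp(5*t). Substituting into the equation and dividing by exp(5*t) gives A = 6/29, so y_p = 6*exp(5*t)/29.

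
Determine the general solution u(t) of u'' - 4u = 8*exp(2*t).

u = C1*exp(-2*t) + C2*exp(2*t) + 2*t*exp(2*t)

Characteristic equation r² - 4 = 0 factors as (r + 2)(r - 2) = 0, so r = -2, 2.
Hence u_h = C1*exp(-2*t) + C2*exp(2*t).
Since exp(2*t) solves the homogeneous equation (r = 2 is a root of multiplicity 1), multiply the trial by t. Try u_p = A*t*exp(2*t). Substituting into the equation and dividing by exp(2*t) gives A = 2, so u_p = 2*t*exp(2*t).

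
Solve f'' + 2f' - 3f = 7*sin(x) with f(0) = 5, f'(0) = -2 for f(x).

Characteristic equation r² + 2r - 3 = 0 factors as (r + 3)(r - 1) = 0, so r = -3, 1.
Hence f_h = C1*exp(-3*x) + C2*exp(x).
Try f_p = A*cos(x) + B*sin(x). Substituting and equating the coefficients of cos(x) and sin(x) gives A = -7/10, B = -7/5, so f_p = -7*sin(x)/5 - 7*cos(x)/10.
General solution: f = -7*sin(x)/5 - 7*cos(x)/10 + C1*exp(-3*x) + C2*exp(x).
Apply the initial conditions: f(0) = -7/10 + C1 + C2 = 5 and f'(0) = -7/5 + C2 - 3*C1 = -2. Solving gives C1 = 63/40, C2 = 33/8.

f = -7*sin(x)/5 - 7*cos(x)/10 + 33*exp(x)/8 + 63*exp(-3*x)/40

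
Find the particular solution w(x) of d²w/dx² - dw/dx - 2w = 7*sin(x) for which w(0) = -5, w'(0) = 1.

w = -29*exp(-x)/6 - 21*sin(x)/10 - 13*exp(2*x)/15 + 7*cos(x)/10

Characteristic equation r² - r - 2 = 0 factors as (r - 2)(r + 1) = 0, so r = 2, -1.
Hence w_h = C1*exp(2*x) + C2*exp(-x).
Try w_p = A*cos(x) + B*sin(x). Substituting and equating the coefficients of cos(x) and sin(x) gives A = 7/10, B = -21/10, so w_p = -21*sin(x)/10 + 7*cos(x)/10.
General solution: w = -21*sin(x)/10 + 7*cos(x)/10 + C1*exp(2*x) + C2*exp(-x).
Apply the initial conditions: w(0) = 7/10 + C1 + C2 = -5 and w'(0) = -21/10 - C2 + 2*C1 = 1. Solving gives C1 = -13/15, C2 = -29/6.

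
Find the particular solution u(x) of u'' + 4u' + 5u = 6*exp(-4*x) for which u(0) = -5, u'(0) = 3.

Characteristic equation r² + 4r + 5 = 0 has discriminant (4)² - 4·(5) = -4 < 0, so r = -2 ± i.
Hence u_h = C1*cos(x)*exp(-2*x) + C2*exp(-2*x)*sin(x).
Try u_p = A*exp(-4*x). Substituting into the equation and dividing by exp(-4*x) gives A = 6/5, so u_p = 6*exp(-4*x)/5.
General solution: u = 6*exp(-4*x)/5 + C1*cos(x)*exp(-2*x) + C2*exp(-2*x)*sin(x).
Apply the initial conditions: u(0) = 6/5 + C1 = -5 and u'(0) = -24/5 + C2 - 2*C1 = 3. Solving gives C1 = -31/5, C2 = -23/5.

u = 6*exp(-4*x)/5 - 31*cos(x)*exp(-2*x)/5 - 23*exp(-2*x)*sin(x)/5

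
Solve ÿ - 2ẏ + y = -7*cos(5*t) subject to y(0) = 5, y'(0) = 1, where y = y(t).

y = 35*sin(5*t)/338 + 42*cos(5*t)/169 + 803*exp(t)/169 - 111*t*exp(t)/26

Characteristic equation r² - 2r + 1 = 0 has discriminant (-2)² - 4·(1) = 0, so r = 1 is a repeated root.
Hence y_h = (C1 + C2*t)*exp(t).
Try y_p = A*cos(5*t) + B*sin(5*t). Substituting and equating the coefficients of cos(5t) and sin(5t) gives A = 42/169, B = 35/338, so y_p = 35*sin(5*t)/338 + 42*cos(5*t)/169.
General solution: y = 35*sin(5*t)/338 + 42*cos(5*t)/169 + C1*exp(t) + C2*t*exp(t).
Apply the initial conditions: y(0) = 42/169 + C1 = 5 and y'(0) = 175/338 + C1 + C2 = 1. Solving gives C1 = 803/169, C2 = -111/26.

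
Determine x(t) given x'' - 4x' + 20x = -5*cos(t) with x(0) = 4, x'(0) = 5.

Characteristic equation r² - 4r + 20 = 0 has discriminant (-4)² - 4·(20) = -64 < 0, so r = 2 ± 4i.
Hence x_h = C1*cos(4*t)*exp(2*t) + C2*exp(2*t)*sin(4*t).
Try x_p = A*cos(t) + B*sin(t). Substituting and equating the coefficients of cos(t) and sin(t) gives A = -95/377, B = 20/377, so x_p = -95*cos(t)/377 + 20*sin(t)/377.
General solution: x = -95*cos(t)/377 + 20*sin(t)/377 + C1*cos(4*t)*exp(2*t) + C2*exp(2*t)*sin(4*t).
Apply the initial conditions: x(0) = -95/377 + C1 = 4 and x'(0) = 20/377 + 2*C1 + 4*C2 = 5. Solving gives C1 = 1603/377, C2 = -1341/1508.

x = -95*cos(t)/377 + 20*sin(t)/377 - 1341*exp(2*t)*sin(4*t)/1508 + 1603*cos(4*t)*exp(2*t)/377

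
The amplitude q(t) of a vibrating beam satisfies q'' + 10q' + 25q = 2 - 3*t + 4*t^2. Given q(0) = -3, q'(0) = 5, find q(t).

Characteristic equation r² + 10r + 25 = 0 has discriminant (10)² - 4·(25) = 0, so r = -5 is a repeated root.
Hence q_h = (C1 + C2*t)*exp(-5*t).
For the particular solution try q_p = A0 + A1*t + A2*t^2. Substituting and matching coefficients of each power of t gives A0 = 104/625, A1 = -31/125, A2 = 4/25, so q_p = 104/625 - 31*t/125 + 4*t^2/25.
General solution: q = 104/625 - 31*t/125 + 4*t^2/25 + C1*exp(-5*t) + C2*t*exp(-5*t).
Apply the initial conditions: q(0) = 104/625 + C1 = -3 and q'(0) = -31/125 + C2 - 5*C1 = 5. Solving gives C1 = -1979/625, C2 = -1323/125.

q = 104/625 - 1979*exp(-5*t)/625 - 31*t/125 + 4*t**2/25 - 1323*t*exp(-5*t)/125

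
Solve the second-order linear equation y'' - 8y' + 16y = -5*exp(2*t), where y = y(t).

y = -5*exp(2*t)/4 + C1*exp(4*t) + C2*t*exp(4*t)

Characteristic equation r² - 8r + 16 = 0 has discriminant (-8)² - 4·(16) = 0, so r = 4 is a repeated root.
Hence y_h = (C1 + C2*t)*exp(4*t).
Try y_p = A*exp(2*t). Substituting into the equation and dividing by exp(2*t) gives A = -5/4, so y_p = -5*exp(2*t)/4.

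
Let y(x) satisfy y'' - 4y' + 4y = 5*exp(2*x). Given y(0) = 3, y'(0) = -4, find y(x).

Characteristic equation r² - 4r + 4 = 0 has discriminant (-4)² - 4·(4) = 0, so r = 2 is a repeated root.
Hence y_h = (C1 + C2*x)*exp(2*x).
Since exp(2*x) solves the homogeneous equation (r = 2 is a root of multiplicity 2), multiply the trial by x^2. Try y_p = A*x^2*exp(2*x). Substituting into the equation and dividing by exp(2*x) gives A = 5/2, so y_p = 5*x^2*exp(2*x)/2.
General solution: y = C1*exp(2*x) + 5*x^2*exp(2*x)/2 + C2*x*exp(2*x).
Apply the initial conditions: y(0) = C1 = 3 and y'(0) = C2 + 2*C1 = -4. Solving gives C1 = 3, C2 = -10.

y = 3*exp(2*x) - 10*x*exp(2*x) + 5*x**2*exp(2*x)/2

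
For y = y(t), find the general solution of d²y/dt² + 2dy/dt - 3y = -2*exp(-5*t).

y = -exp(-5*t)/6 + C1*exp(-3*t) + C2*exp(t)

Characteristic equation r² + 2r - 3 = 0 factors as (r + 3)(r - 1) = 0, so r = -3, 1.
Hence y_h = C1*exp(-3*t) + C2*exp(t).
Try y_p = A*exp(-5*t). Substituting into the equation and dividing by exp(-5*t) gives A = -1/6, so y_p = -exp(-5*t)/6.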